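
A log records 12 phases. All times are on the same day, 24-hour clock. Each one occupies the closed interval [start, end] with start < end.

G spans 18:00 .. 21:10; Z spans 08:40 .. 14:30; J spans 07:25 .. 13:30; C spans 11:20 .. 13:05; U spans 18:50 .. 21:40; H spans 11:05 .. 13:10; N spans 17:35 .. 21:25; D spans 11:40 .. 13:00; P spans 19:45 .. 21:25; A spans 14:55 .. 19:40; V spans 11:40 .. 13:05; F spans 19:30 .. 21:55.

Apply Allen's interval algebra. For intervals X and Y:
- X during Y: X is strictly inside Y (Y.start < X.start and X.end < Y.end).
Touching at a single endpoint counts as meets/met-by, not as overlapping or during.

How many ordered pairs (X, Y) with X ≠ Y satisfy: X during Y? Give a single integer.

Checking all 132 ordered pairs for relation 'during'; matching pairs in alphabetical order:
(C, H): C during H ✓
(C, J): C during J ✓
(C, Z): C during Z ✓
(D, C): D during C ✓
(D, H): D during H ✓
(D, J): D during J ✓
(D, Z): D during Z ✓
(G, N): G during N ✓
(H, J): H during J ✓
(H, Z): H during Z ✓
(P, F): P during F ✓
(P, U): P during U ✓
(V, H): V during H ✓
(V, J): V during J ✓
(V, Z): V during Z ✓
Count: 15.

15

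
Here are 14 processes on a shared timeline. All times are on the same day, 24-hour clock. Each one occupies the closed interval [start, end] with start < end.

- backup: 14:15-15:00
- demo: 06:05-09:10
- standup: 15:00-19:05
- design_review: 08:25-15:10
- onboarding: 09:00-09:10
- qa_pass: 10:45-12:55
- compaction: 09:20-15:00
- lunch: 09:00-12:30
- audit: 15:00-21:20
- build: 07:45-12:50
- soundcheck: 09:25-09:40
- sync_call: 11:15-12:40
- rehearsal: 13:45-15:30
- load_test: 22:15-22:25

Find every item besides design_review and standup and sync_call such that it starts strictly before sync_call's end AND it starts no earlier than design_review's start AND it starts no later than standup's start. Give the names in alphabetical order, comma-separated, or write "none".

compaction, lunch, onboarding, qa_pass, soundcheck

Conditions: its start is strictly before sync_call's end (X.start < 12:40) AND its start is no earlier than design_review's start (X.start >= 08:25) AND its start is no later than standup's start (X.start <= 15:00).
audit: start 15:00 < 12:40? ✗; start 15:00 >= 08:25? ✓; start 15:00 <= 15:00? ✓ → no.
backup: start 14:15 < 12:40? ✗; start 14:15 >= 08:25? ✓; start 14:15 <= 15:00? ✓ → no.
build: start 07:45 < 12:40? ✓; start 07:45 >= 08:25? ✗; start 07:45 <= 15:00? ✓ → no.
compaction: start 09:20 < 12:40? ✓; start 09:20 >= 08:25? ✓; start 09:20 <= 15:00? ✓ → yes.
demo: start 06:05 < 12:40? ✓; start 06:05 >= 08:25? ✗; start 06:05 <= 15:00? ✓ → no.
load_test: start 22:15 < 12:40? ✗; start 22:15 >= 08:25? ✓; start 22:15 <= 15:00? ✗ → no.
lunch: start 09:00 < 12:40? ✓; start 09:00 >= 08:25? ✓; start 09:00 <= 15:00? ✓ → yes.
onboarding: start 09:00 < 12:40? ✓; start 09:00 >= 08:25? ✓; start 09:00 <= 15:00? ✓ → yes.
qa_pass: start 10:45 < 12:40? ✓; start 10:45 >= 08:25? ✓; start 10:45 <= 15:00? ✓ → yes.
rehearsal: start 13:45 < 12:40? ✗; start 13:45 >= 08:25? ✓; start 13:45 <= 15:00? ✓ → no.
soundcheck: start 09:25 < 12:40? ✓; start 09:25 >= 08:25? ✓; start 09:25 <= 15:00? ✓ → yes.
Result: compaction, lunch, onboarding, qa_pass, soundcheck.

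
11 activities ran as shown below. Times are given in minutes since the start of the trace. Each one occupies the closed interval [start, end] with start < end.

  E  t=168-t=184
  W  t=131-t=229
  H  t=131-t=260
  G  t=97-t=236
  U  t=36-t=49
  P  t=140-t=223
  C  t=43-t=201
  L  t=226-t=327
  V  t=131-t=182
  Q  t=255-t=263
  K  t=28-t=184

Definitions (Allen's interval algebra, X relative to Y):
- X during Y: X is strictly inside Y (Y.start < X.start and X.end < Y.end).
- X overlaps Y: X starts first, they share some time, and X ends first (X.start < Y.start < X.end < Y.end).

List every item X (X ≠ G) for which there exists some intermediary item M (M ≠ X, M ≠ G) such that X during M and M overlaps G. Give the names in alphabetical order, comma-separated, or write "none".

Target G = [t=97, t=236].
Intermediaries M with M overlaps G: C, K.
Via C — items with X during C: E, V.
Via K — items with X during K: U, V.
Union: E, U, V.

E, U, V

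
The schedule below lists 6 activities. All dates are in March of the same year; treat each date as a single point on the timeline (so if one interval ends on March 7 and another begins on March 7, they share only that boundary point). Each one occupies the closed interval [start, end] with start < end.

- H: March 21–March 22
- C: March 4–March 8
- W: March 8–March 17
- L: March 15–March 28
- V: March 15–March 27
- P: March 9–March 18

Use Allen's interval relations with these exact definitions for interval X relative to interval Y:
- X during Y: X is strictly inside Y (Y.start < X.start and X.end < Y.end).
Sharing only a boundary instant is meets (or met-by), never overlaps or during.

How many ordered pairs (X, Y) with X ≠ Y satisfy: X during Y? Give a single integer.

Checking all 30 ordered pairs for relation 'during'; matching pairs in alphabetical order:
(H, L): H during L ✓
(H, V): H during V ✓
Count: 2.

2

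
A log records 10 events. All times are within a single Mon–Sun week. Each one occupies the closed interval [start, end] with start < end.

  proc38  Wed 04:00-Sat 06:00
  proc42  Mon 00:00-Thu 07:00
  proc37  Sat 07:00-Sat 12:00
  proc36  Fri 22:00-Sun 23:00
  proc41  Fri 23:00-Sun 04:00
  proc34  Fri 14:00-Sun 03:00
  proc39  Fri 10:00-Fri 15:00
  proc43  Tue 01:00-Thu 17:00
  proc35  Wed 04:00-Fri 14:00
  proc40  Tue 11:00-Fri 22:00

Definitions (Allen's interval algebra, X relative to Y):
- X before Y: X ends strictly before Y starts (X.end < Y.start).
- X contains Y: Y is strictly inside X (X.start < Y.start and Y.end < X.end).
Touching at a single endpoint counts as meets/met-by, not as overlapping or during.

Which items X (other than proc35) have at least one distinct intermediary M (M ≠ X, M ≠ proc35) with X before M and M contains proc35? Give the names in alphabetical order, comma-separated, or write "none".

none

Target proc35 = [Wed 04:00, Fri 14:00].
Intermediaries M with M contains proc35: proc40.
Via proc40 — items with X before proc40: none.
Union: none.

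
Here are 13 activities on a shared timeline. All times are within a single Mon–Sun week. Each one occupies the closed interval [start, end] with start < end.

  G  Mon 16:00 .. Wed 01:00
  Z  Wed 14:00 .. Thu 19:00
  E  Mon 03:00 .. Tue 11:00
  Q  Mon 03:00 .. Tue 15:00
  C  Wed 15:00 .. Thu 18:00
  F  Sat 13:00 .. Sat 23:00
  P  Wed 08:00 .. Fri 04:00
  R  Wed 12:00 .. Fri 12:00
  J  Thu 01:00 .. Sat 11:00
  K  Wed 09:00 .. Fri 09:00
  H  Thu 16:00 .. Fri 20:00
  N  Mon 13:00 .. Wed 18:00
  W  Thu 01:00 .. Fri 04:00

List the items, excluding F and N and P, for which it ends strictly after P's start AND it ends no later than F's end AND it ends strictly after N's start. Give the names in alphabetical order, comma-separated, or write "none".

Conditions: its end is strictly after P's start (X.end > Wed 08:00) AND its end is no later than F's end (X.end <= Sat 23:00) AND its end is strictly after N's start (X.end > Mon 13:00).
C: end Thu 18:00 > Wed 08:00? ✓; end Thu 18:00 <= Sat 23:00? ✓; end Thu 18:00 > Mon 13:00? ✓ → yes.
E: end Tue 11:00 > Wed 08:00? ✗; end Tue 11:00 <= Sat 23:00? ✓; end Tue 11:00 > Mon 13:00? ✓ → no.
G: end Wed 01:00 > Wed 08:00? ✗; end Wed 01:00 <= Sat 23:00? ✓; end Wed 01:00 > Mon 13:00? ✓ → no.
H: end Fri 20:00 > Wed 08:00? ✓; end Fri 20:00 <= Sat 23:00? ✓; end Fri 20:00 > Mon 13:00? ✓ → yes.
J: end Sat 11:00 > Wed 08:00? ✓; end Sat 11:00 <= Sat 23:00? ✓; end Sat 11:00 > Mon 13:00? ✓ → yes.
K: end Fri 09:00 > Wed 08:00? ✓; end Fri 09:00 <= Sat 23:00? ✓; end Fri 09:00 > Mon 13:00? ✓ → yes.
Q: end Tue 15:00 > Wed 08:00? ✗; end Tue 15:00 <= Sat 23:00? ✓; end Tue 15:00 > Mon 13:00? ✓ → no.
R: end Fri 12:00 > Wed 08:00? ✓; end Fri 12:00 <= Sat 23:00? ✓; end Fri 12:00 > Mon 13:00? ✓ → yes.
W: end Fri 04:00 > Wed 08:00? ✓; end Fri 04:00 <= Sat 23:00? ✓; end Fri 04:00 > Mon 13:00? ✓ → yes.
Z: end Thu 19:00 > Wed 08:00? ✓; end Thu 19:00 <= Sat 23:00? ✓; end Thu 19:00 > Mon 13:00? ✓ → yes.
Result: C, H, J, K, R, W, Z.

C, H, J, K, R, W, Z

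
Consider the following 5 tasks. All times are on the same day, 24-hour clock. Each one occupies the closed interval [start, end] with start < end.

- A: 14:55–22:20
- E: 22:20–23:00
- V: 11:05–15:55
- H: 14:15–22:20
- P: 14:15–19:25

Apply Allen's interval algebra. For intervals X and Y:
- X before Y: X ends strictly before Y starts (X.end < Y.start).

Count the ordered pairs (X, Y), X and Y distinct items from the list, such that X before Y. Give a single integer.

Checking all 20 ordered pairs for relation 'before'; matching pairs in alphabetical order:
(P, E): P before E ✓
(V, E): V before E ✓
Count: 2.

2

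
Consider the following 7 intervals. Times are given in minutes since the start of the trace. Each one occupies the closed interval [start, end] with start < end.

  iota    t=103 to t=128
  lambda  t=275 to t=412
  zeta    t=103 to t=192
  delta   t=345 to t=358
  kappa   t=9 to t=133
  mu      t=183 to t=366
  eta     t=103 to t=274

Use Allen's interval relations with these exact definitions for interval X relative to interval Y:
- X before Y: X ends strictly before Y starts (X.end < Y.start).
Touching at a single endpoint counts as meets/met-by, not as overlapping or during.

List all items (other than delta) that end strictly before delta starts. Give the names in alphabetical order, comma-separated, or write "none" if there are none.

eta, iota, kappa, zeta

Target delta = [t=345, t=358].
eta [t=103, t=274] → before → yes.
iota [t=103, t=128] → before → yes.
kappa [t=9, t=133] → before → yes.
lambda [t=275, t=412] → contains → no.
mu [t=183, t=366] → contains → no.
zeta [t=103, t=192] → before → yes.
Result: eta, iota, kappa, zeta.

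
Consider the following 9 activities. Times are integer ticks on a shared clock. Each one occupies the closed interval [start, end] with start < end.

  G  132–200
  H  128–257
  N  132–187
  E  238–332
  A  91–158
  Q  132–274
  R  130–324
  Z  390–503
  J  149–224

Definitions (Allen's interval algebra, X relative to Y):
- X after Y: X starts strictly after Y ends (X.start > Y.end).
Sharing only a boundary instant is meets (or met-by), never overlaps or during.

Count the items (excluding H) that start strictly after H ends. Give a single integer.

Target H = [128, 257].
A [91, 158] → overlaps → no.
E [238, 332] → overlapped-by → no.
G [132, 200] → during → no.
J [149, 224] → during → no.
N [132, 187] → during → no.
Q [132, 274] → overlapped-by → no.
R [130, 324] → overlapped-by → no.
Z [390, 503] → after → counts.
Total: 1.

1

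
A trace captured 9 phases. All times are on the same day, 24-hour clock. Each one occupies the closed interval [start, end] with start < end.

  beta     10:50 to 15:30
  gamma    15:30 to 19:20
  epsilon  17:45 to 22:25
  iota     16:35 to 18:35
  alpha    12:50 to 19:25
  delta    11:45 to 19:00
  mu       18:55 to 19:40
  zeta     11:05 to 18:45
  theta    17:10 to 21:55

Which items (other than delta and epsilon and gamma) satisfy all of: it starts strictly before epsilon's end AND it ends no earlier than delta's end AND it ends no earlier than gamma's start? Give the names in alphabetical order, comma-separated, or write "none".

Conditions: its start is strictly before epsilon's end (X.start < 22:25) AND its end is no earlier than delta's end (X.end >= 19:00) AND its end is no earlier than gamma's start (X.end >= 15:30).
alpha: start 12:50 < 22:25? ✓; end 19:25 >= 19:00? ✓; end 19:25 >= 15:30? ✓ → yes.
beta: start 10:50 < 22:25? ✓; end 15:30 >= 19:00? ✗; end 15:30 >= 15:30? ✓ → no.
iota: start 16:35 < 22:25? ✓; end 18:35 >= 19:00? ✗; end 18:35 >= 15:30? ✓ → no.
mu: start 18:55 < 22:25? ✓; end 19:40 >= 19:00? ✓; end 19:40 >= 15:30? ✓ → yes.
theta: start 17:10 < 22:25? ✓; end 21:55 >= 19:00? ✓; end 21:55 >= 15:30? ✓ → yes.
zeta: start 11:05 < 22:25? ✓; end 18:45 >= 19:00? ✗; end 18:45 >= 15:30? ✓ → no.
Result: alpha, mu, theta.

alpha, mu, theta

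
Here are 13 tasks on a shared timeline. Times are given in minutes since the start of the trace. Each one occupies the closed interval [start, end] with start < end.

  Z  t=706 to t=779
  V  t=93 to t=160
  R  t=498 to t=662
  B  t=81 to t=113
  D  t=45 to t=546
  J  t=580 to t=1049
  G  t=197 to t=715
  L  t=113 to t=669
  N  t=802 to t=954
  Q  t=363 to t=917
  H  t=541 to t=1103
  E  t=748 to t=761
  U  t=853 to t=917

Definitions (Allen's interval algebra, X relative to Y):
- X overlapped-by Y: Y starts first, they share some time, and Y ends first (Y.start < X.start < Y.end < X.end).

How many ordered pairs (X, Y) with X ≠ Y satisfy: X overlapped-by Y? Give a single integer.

20

Checking all 156 ordered pairs for relation 'overlapped-by'; matching pairs in alphabetical order:
(G, D): G overlapped-by D ✓
(G, L): G overlapped-by L ✓
(H, D): H overlapped-by D ✓
(H, G): H overlapped-by G ✓
(H, L): H overlapped-by L ✓
(H, Q): H overlapped-by Q ✓
(H, R): H overlapped-by R ✓
(J, G): J overlapped-by G ✓
(J, L): J overlapped-by L ✓
(J, Q): J overlapped-by Q ✓
(J, R): J overlapped-by R ✓
(L, D): L overlapped-by D ✓
(L, V): L overlapped-by V ✓
(N, Q): N overlapped-by Q ✓
(Q, D): Q overlapped-by D ✓
(Q, G): Q overlapped-by G ✓
(Q, L): Q overlapped-by L ✓
(R, D): R overlapped-by D ✓
(V, B): V overlapped-by B ✓
(Z, G): Z overlapped-by G ✓
Count: 20.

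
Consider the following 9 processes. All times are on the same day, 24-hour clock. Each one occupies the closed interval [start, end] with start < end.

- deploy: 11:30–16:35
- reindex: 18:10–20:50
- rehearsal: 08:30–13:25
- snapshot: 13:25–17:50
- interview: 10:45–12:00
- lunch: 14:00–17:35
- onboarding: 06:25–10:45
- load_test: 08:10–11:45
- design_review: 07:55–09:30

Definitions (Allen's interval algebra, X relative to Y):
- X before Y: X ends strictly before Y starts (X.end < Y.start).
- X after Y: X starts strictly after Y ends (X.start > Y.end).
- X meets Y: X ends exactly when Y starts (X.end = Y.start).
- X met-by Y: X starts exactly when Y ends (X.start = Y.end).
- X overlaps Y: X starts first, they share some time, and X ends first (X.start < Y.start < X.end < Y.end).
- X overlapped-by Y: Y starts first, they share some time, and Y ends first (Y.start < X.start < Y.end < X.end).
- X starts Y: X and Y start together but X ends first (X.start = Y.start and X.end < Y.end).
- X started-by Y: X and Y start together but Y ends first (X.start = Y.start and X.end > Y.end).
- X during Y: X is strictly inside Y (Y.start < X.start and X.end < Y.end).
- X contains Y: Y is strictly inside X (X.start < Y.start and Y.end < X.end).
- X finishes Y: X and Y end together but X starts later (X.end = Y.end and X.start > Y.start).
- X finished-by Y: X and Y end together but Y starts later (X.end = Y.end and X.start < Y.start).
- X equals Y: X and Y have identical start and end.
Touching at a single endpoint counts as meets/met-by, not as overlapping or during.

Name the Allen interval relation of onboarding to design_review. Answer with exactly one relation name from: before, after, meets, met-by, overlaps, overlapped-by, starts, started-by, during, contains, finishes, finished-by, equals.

onboarding = [06:25, 10:45]; design_review = [07:55, 09:30].
Compare endpoints: onboarding.start < design_review.start, onboarding.start < design_review.end, onboarding.end > design_review.start, onboarding.end > design_review.end.
That pattern is 'contains'.

contains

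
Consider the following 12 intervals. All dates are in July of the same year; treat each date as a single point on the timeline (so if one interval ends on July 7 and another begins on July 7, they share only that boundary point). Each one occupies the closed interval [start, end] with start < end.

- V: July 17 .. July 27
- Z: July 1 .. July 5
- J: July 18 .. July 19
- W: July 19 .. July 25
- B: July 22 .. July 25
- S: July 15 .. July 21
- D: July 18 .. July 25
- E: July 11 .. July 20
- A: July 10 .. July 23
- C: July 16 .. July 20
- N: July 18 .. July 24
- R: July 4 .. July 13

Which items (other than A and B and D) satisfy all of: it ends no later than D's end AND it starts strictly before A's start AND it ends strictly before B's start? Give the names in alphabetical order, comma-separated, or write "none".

Conditions: its end is no later than D's end (X.end <= July 25) AND its start is strictly before A's start (X.start < July 10) AND its end is strictly before B's start (X.end < July 22).
C: end July 20 <= July 25? ✓; start July 16 < July 10? ✗; end July 20 < July 22? ✓ → no.
E: end July 20 <= July 25? ✓; start July 11 < July 10? ✗; end July 20 < July 22? ✓ → no.
J: end July 19 <= July 25? ✓; start July 18 < July 10? ✗; end July 19 < July 22? ✓ → no.
N: end July 24 <= July 25? ✓; start July 18 < July 10? ✗; end July 24 < July 22? ✗ → no.
R: end July 13 <= July 25? ✓; start July 4 < July 10? ✓; end July 13 < July 22? ✓ → yes.
S: end July 21 <= July 25? ✓; start July 15 < July 10? ✗; end July 21 < July 22? ✓ → no.
V: end July 27 <= July 25? ✗; start July 17 < July 10? ✗; end July 27 < July 22? ✗ → no.
W: end July 25 <= July 25? ✓; start July 19 < July 10? ✗; end July 25 < July 22? ✗ → no.
Z: end July 5 <= July 25? ✓; start July 1 < July 10? ✓; end July 5 < July 22? ✓ → yes.
Result: R, Z.

R, Z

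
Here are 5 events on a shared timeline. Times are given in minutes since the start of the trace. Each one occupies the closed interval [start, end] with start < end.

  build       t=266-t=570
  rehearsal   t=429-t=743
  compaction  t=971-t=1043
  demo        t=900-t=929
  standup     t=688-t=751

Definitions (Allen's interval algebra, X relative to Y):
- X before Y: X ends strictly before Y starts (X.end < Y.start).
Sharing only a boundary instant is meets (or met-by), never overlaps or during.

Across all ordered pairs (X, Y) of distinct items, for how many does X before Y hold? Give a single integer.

8

Checking all 20 ordered pairs for relation 'before'; matching pairs in alphabetical order:
(build, compaction): build before compaction ✓
(build, demo): build before demo ✓
(build, standup): build before standup ✓
(demo, compaction): demo before compaction ✓
(rehearsal, compaction): rehearsal before compaction ✓
(rehearsal, demo): rehearsal before demo ✓
(standup, compaction): standup before compaction ✓
(standup, demo): standup before demo ✓
Count: 8.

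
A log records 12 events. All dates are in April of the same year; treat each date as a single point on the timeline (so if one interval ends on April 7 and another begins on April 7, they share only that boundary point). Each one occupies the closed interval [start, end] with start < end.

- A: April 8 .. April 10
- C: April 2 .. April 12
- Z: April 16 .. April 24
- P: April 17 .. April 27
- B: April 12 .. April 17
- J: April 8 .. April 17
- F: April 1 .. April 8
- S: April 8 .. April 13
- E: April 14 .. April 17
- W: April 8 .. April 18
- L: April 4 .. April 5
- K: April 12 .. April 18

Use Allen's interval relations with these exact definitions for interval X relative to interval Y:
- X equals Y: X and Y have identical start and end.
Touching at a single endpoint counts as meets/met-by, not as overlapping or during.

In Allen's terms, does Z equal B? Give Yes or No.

Z = [April 16, April 24], B = [April 12, April 17].
Actual relation of Z to B: overlapped-by.
Asked whether 'equals' holds → No.

No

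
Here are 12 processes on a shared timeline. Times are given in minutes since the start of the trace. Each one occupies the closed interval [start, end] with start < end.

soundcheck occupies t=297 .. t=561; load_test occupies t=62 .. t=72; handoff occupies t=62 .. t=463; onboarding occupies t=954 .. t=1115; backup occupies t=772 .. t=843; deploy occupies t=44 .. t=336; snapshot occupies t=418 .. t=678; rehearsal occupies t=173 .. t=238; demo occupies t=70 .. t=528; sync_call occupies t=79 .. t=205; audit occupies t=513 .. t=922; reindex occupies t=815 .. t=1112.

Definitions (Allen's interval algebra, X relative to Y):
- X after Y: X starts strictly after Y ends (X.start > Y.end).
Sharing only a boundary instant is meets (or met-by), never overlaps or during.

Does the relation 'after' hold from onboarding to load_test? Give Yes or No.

onboarding = [t=954, t=1115], load_test = [t=62, t=72].
Actual relation of onboarding to load_test: after.
Asked whether 'after' holds → Yes.

Yes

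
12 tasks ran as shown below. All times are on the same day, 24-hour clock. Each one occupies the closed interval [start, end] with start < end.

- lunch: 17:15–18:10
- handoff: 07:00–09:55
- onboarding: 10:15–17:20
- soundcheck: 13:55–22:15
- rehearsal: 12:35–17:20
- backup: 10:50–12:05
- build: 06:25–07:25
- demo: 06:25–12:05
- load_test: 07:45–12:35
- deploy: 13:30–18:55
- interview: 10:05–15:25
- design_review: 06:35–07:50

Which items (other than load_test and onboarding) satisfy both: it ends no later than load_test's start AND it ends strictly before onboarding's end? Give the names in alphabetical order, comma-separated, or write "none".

build

Conditions: its end is no later than load_test's start (X.end <= 07:45) AND its end is strictly before onboarding's end (X.end < 17:20).
backup: end 12:05 <= 07:45? ✗; end 12:05 < 17:20? ✓ → no.
build: end 07:25 <= 07:45? ✓; end 07:25 < 17:20? ✓ → yes.
demo: end 12:05 <= 07:45? ✗; end 12:05 < 17:20? ✓ → no.
deploy: end 18:55 <= 07:45? ✗; end 18:55 < 17:20? ✗ → no.
design_review: end 07:50 <= 07:45? ✗; end 07:50 < 17:20? ✓ → no.
handoff: end 09:55 <= 07:45? ✗; end 09:55 < 17:20? ✓ → no.
interview: end 15:25 <= 07:45? ✗; end 15:25 < 17:20? ✓ → no.
lunch: end 18:10 <= 07:45? ✗; end 18:10 < 17:20? ✗ → no.
rehearsal: end 17:20 <= 07:45? ✗; end 17:20 < 17:20? ✗ → no.
soundcheck: end 22:15 <= 07:45? ✗; end 22:15 < 17:20? ✗ → no.
Result: build.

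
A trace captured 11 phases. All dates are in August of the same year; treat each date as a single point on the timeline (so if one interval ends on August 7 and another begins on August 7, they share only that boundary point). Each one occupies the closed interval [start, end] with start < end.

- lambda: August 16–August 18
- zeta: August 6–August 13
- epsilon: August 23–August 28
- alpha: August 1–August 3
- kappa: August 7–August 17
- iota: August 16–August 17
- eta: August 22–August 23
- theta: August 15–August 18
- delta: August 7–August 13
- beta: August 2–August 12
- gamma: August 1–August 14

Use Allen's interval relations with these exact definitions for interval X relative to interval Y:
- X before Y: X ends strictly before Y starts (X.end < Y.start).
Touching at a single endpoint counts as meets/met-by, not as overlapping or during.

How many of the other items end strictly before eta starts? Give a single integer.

9

Target eta = [August 22, August 23].
alpha [August 1, August 3] → before → counts.
beta [August 2, August 12] → before → counts.
delta [August 7, August 13] → before → counts.
epsilon [August 23, August 28] → met-by → no.
gamma [August 1, August 14] → before → counts.
iota [August 16, August 17] → before → counts.
kappa [August 7, August 17] → before → counts.
lambda [August 16, August 18] → before → counts.
theta [August 15, August 18] → before → counts.
zeta [August 6, August 13] → before → counts.
Total: 9.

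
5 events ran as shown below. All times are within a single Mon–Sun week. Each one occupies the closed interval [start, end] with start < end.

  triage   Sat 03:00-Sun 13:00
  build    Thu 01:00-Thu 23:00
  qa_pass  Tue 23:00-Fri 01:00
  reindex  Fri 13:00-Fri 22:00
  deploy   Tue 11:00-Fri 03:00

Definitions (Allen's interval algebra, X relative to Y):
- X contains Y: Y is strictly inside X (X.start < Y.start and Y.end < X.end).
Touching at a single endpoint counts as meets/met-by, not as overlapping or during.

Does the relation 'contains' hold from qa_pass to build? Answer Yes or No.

qa_pass = [Tue 23:00, Fri 01:00], build = [Thu 01:00, Thu 23:00].
Actual relation of qa_pass to build: contains.
Asked whether 'contains' holds → Yes.

Yes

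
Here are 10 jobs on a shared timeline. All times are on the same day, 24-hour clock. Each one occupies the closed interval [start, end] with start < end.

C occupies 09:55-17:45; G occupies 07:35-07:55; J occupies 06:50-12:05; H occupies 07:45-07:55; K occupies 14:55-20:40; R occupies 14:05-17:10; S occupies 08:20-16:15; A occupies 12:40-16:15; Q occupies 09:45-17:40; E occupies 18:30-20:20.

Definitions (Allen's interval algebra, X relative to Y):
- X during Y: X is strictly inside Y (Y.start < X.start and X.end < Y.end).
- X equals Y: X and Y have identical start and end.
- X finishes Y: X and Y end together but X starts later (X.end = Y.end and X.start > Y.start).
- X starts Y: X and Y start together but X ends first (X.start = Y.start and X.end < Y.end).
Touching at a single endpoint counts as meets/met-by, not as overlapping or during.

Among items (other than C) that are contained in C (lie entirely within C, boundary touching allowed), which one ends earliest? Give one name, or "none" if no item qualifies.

A

Target C = [09:55, 17:45].
A [12:40, 16:15] → during → candidate.
E [18:30, 20:20] → after → excluded.
G [07:35, 07:55] → before → excluded.
H [07:45, 07:55] → before → excluded.
J [06:50, 12:05] → overlaps → excluded.
K [14:55, 20:40] → overlapped-by → excluded.
Q [09:45, 17:40] → overlaps → excluded.
R [14:05, 17:10] → during → candidate.
S [08:20, 16:15] → overlaps → excluded.
Among candidates, earliest end is 16:15 → A.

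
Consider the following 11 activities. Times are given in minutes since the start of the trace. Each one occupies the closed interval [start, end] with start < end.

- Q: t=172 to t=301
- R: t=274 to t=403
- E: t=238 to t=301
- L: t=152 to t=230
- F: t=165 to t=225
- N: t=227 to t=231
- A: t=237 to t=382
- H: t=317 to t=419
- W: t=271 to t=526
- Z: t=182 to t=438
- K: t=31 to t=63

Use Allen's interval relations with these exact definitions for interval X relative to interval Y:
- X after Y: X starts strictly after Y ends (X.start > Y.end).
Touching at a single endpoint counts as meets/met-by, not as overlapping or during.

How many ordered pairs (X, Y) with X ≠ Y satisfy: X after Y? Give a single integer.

28

Checking all 110 ordered pairs for relation 'after'; matching pairs in alphabetical order:
(A, F): A after F ✓
(A, K): A after K ✓
(A, L): A after L ✓
(A, N): A after N ✓
(E, F): E after F ✓
(E, K): E after K ✓
(E, L): E after L ✓
(E, N): E after N ✓
(F, K): F after K ✓
(H, E): H after E ✓
(H, F): H after F ✓
(H, K): H after K ✓
(H, L): H after L ✓
(H, N): H after N ✓
(H, Q): H after Q ✓
(L, K): L after K ✓
(N, F): N after F ✓
(N, K): N after K ✓
(Q, K): Q after K ✓
(R, F): R after F ✓
(R, K): R after K ✓
(R, L): R after L ✓
(R, N): R after N ✓
(W, F): W after F ✓
... plus 4 further pairs not listed.
Count: 28.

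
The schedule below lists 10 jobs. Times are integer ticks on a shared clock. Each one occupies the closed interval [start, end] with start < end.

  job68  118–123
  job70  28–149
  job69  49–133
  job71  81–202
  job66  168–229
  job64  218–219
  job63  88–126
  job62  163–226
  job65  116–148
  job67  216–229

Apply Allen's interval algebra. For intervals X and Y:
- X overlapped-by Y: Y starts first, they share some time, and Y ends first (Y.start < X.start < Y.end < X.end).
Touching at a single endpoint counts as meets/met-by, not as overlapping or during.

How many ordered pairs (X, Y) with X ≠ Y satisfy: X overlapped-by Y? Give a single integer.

8

Checking all 90 ordered pairs for relation 'overlapped-by'; matching pairs in alphabetical order:
(job62, job71): job62 overlapped-by job71 ✓
(job65, job63): job65 overlapped-by job63 ✓
(job65, job69): job65 overlapped-by job69 ✓
(job66, job62): job66 overlapped-by job62 ✓
(job66, job71): job66 overlapped-by job71 ✓
(job67, job62): job67 overlapped-by job62 ✓
(job71, job69): job71 overlapped-by job69 ✓
(job71, job70): job71 overlapped-by job70 ✓
Count: 8.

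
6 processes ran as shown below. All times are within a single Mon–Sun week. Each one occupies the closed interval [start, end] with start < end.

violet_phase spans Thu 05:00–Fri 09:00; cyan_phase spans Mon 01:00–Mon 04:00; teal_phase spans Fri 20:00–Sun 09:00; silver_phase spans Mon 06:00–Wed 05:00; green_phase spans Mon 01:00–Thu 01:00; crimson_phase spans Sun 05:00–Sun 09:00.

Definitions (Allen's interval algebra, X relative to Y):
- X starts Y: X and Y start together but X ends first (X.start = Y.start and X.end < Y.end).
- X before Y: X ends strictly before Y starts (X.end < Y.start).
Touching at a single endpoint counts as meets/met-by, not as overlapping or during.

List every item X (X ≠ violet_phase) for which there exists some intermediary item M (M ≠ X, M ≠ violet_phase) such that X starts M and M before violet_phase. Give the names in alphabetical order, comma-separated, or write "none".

cyan_phase

Target violet_phase = [Thu 05:00, Fri 09:00].
Intermediaries M with M before violet_phase: cyan_phase, green_phase, silver_phase.
Via cyan_phase — items with X starts cyan_phase: none.
Via green_phase — items with X starts green_phase: cyan_phase.
Via silver_phase — items with X starts silver_phase: none.
Union: cyan_phase.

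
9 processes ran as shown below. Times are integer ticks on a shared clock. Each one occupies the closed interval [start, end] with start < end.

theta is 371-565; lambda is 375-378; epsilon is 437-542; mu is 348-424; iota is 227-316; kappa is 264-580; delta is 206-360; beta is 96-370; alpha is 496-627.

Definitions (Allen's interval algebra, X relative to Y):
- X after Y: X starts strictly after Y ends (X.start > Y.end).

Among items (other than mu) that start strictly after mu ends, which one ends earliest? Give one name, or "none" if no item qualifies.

epsilon

Target mu = [348, 424].
alpha [496, 627] → after → candidate.
beta [96, 370] → overlaps → excluded.
delta [206, 360] → overlaps → excluded.
epsilon [437, 542] → after → candidate.
iota [227, 316] → before → excluded.
kappa [264, 580] → contains → excluded.
lambda [375, 378] → during → excluded.
theta [371, 565] → overlapped-by → excluded.
Among candidates, earliest end is 542 → epsilon.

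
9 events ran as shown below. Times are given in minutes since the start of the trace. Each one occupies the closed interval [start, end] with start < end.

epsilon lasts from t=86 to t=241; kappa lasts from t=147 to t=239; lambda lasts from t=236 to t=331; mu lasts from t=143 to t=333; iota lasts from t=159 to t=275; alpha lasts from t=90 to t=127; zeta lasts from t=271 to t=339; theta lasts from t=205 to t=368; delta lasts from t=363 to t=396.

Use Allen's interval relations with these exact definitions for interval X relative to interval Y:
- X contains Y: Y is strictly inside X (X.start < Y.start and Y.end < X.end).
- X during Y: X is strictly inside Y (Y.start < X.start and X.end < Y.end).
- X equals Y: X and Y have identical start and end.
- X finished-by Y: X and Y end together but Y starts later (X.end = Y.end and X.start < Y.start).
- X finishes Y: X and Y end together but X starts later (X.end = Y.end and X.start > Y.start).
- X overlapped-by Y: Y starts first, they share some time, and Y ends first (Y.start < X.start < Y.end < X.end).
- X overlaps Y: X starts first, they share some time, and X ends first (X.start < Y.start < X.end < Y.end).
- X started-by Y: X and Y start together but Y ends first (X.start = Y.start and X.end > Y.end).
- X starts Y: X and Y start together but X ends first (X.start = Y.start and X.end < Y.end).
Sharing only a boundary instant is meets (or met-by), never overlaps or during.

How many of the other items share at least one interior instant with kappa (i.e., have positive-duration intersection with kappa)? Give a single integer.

Target kappa = [t=147, t=239].
alpha [t=90, t=127] → before → no.
delta [t=363, t=396] → after → no.
epsilon [t=86, t=241] → contains → counts.
iota [t=159, t=275] → overlapped-by → counts.
lambda [t=236, t=331] → overlapped-by → counts.
mu [t=143, t=333] → contains → counts.
theta [t=205, t=368] → overlapped-by → counts.
zeta [t=271, t=339] → after → no.
Total: 5.

5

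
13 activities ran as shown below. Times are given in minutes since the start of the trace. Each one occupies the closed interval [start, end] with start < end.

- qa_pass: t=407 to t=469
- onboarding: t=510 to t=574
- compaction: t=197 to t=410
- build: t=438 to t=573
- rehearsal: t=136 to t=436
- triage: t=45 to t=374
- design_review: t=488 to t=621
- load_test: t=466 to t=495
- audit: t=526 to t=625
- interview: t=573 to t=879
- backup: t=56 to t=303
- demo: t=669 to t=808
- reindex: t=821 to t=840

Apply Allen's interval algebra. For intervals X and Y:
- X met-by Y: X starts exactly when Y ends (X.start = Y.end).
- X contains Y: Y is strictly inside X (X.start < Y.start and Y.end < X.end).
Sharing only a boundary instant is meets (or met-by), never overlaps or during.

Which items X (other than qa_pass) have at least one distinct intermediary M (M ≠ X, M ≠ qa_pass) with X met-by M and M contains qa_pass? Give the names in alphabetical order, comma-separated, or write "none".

Target qa_pass = [t=407, t=469].
Intermediaries M with M contains qa_pass: none.
Union: none.

none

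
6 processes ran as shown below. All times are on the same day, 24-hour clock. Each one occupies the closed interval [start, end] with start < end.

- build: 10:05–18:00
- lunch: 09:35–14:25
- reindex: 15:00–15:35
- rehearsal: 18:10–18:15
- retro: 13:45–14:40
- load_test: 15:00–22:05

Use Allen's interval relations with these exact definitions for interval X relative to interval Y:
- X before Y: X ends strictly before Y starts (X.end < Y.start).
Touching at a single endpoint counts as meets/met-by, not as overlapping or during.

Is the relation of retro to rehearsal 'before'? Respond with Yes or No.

Yes

retro = [13:45, 14:40], rehearsal = [18:10, 18:15].
Actual relation of retro to rehearsal: before.
Asked whether 'before' holds → Yes.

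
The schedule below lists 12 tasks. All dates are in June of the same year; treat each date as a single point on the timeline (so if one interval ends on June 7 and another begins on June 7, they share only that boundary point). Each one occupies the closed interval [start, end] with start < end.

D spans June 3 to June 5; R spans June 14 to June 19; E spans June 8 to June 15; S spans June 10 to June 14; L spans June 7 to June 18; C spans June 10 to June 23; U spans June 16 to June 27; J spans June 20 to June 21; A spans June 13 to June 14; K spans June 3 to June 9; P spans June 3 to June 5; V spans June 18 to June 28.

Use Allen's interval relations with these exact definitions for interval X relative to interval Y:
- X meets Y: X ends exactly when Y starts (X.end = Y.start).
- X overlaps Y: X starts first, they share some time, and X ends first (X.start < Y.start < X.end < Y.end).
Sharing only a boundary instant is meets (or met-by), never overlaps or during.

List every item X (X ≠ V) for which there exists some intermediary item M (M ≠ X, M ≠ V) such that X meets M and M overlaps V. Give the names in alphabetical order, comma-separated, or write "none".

A, S

Target V = [June 18, June 28].
Intermediaries M with M overlaps V: C, R, U.
Via C — items with X meets C: none.
Via R — items with X meets R: A, S.
Via U — items with X meets U: none.
Union: A, S.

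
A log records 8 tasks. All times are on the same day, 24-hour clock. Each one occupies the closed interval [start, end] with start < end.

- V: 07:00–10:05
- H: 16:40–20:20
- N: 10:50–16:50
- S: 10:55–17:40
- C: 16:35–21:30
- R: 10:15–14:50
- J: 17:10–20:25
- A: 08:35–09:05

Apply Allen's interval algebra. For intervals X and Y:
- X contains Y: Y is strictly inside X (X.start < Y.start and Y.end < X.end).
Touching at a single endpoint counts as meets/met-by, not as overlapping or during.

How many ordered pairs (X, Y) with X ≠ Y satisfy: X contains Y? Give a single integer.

Checking all 56 ordered pairs for relation 'contains'; matching pairs in alphabetical order:
(C, H): C contains H ✓
(C, J): C contains J ✓
(V, A): V contains A ✓
Count: 3.

3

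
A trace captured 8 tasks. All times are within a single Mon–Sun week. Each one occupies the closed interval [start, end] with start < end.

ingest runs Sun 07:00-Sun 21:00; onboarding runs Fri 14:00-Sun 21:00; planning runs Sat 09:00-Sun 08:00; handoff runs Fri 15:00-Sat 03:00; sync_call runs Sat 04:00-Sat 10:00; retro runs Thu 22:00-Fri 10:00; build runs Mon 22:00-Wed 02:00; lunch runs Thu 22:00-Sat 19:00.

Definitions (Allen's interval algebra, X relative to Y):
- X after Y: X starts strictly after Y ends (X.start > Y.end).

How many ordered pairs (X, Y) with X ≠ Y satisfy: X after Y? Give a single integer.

Checking all 56 ordered pairs for relation 'after'; matching pairs in alphabetical order:
(handoff, build): handoff after build ✓
(handoff, retro): handoff after retro ✓
(ingest, build): ingest after build ✓
(ingest, handoff): ingest after handoff ✓
(ingest, lunch): ingest after lunch ✓
(ingest, retro): ingest after retro ✓
(ingest, sync_call): ingest after sync_call ✓
(lunch, build): lunch after build ✓
(onboarding, build): onboarding after build ✓
(onboarding, retro): onboarding after retro ✓
(planning, build): planning after build ✓
(planning, handoff): planning after handoff ✓
(planning, retro): planning after retro ✓
(retro, build): retro after build ✓
(sync_call, build): sync_call after build ✓
(sync_call, handoff): sync_call after handoff ✓
(sync_call, retro): sync_call after retro ✓
Count: 17.

17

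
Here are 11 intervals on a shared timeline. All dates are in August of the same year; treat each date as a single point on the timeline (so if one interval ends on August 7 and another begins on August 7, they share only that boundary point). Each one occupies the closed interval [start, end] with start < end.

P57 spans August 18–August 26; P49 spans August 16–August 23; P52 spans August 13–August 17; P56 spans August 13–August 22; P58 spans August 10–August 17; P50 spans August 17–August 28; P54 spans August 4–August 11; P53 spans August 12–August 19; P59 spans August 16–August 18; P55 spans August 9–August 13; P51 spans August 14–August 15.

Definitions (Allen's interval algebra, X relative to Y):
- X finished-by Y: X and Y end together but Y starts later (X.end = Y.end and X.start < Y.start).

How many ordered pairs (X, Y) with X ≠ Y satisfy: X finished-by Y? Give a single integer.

Checking all 110 ordered pairs for relation 'finished-by'; matching pairs in alphabetical order:
(P58, P52): P58 finished-by P52 ✓
Count: 1.

1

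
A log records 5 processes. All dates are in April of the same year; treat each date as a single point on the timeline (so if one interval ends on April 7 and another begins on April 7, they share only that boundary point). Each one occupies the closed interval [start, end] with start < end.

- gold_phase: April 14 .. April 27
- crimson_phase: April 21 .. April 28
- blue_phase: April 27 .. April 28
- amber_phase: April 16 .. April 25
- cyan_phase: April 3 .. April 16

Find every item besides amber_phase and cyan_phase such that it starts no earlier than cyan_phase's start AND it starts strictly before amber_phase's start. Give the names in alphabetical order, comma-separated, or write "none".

Conditions: its start is no earlier than cyan_phase's start (X.start >= April 3) AND its start is strictly before amber_phase's start (X.start < April 16).
blue_phase: start April 27 >= April 3? ✓; start April 27 < April 16? ✗ → no.
crimson_phase: start April 21 >= April 3? ✓; start April 21 < April 16? ✗ → no.
gold_phase: start April 14 >= April 3? ✓; start April 14 < April 16? ✓ → yes.
Result: gold_phase.

gold_phase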